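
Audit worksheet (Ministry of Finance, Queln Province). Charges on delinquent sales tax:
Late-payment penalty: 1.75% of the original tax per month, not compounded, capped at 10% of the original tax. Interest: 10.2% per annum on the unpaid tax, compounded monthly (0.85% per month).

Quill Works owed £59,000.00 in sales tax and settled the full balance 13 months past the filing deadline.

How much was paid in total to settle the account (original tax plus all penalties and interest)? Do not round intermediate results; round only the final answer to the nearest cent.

Penalty (uncapped): 13 × 1.75% × £59,000.00 = £13,422.50; cap = 10% × £59,000.00 = £5,900.00 → penalty = £5,900.00
Interest: £59,000.00 × ((1 + 0.0085)^13 − 1) = £59,000.00 × 0.1163149… = £6,862.5809…
Total = £59,000.00 + £5,900.0000 + £6,862.5809… = £71,762.58

£71,762.58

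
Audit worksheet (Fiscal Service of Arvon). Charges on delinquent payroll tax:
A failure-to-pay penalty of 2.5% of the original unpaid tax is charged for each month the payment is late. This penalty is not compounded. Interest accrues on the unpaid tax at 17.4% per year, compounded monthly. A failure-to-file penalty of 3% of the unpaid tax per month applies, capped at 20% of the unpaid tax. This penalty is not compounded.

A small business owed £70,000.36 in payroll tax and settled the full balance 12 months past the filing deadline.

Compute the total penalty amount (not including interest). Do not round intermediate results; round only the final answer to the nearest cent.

£35,000.18

Failure-to-file: 12 × 3% × £70,000.36 = £25,200.13…, capped at 20% × £70,000.36 = £14,000.07…
Failure-to-pay penalty: 12 × 2.5% × £70,000.36 = £21,000.11…
Total penalty = £14,000.07… + £21,000.11… = £35,000.18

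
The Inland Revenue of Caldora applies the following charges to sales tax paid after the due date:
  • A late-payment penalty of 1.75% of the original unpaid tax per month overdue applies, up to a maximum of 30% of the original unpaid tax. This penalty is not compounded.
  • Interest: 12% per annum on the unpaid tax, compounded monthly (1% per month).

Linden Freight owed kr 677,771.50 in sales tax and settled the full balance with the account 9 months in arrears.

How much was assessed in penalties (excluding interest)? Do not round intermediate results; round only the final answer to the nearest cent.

kr 106,749.01

Penalty: 9 × 1.75% × kr 677,771.50 = kr 106,749.01… (below the 30% cap of kr 203,331.45)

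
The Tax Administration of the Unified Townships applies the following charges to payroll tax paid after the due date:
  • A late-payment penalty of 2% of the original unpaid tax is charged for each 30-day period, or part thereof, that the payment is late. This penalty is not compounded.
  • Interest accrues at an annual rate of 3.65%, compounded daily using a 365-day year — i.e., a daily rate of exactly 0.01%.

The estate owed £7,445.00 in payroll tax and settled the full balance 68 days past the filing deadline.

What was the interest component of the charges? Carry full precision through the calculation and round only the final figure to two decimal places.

£50.80

Interest: £7,445.00 × ((1 + 0.0001)^68 − 1) = £7,445.00 × 0.00682283… = £50.7960…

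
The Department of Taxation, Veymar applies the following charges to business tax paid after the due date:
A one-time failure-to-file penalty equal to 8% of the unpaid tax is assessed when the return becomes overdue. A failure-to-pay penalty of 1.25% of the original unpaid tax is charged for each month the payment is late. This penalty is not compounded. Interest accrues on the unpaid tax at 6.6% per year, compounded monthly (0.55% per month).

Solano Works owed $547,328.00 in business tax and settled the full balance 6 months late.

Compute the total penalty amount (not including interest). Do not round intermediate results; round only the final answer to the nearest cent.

$84,835.84

Failure-to-file penalty: 8% × $547,328.00 = $43,786.24
Failure-to-pay penalty: 6 × 1.25% × $547,328.00 = $41,049.60
Total penalty = $43,786.24 + $41,049.60 = $84,835.84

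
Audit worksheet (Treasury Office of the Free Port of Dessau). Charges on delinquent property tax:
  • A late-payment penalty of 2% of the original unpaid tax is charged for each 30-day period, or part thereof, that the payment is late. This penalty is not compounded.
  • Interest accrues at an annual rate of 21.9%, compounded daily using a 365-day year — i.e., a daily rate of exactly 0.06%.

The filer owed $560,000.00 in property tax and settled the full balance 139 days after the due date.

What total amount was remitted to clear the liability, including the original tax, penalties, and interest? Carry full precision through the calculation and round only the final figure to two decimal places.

Penalty periods: ⌈139/30⌉ = 5; penalty = 5 × 2% × $560,000.00 = $56,000.00
Interest: $560,000.00 × ((1 + 0.0006)^139 − 1) = $560,000.00 × 0.08694933… = $48,691.6233…
Total = $560,000.00 + $56,000.0000 + $48,691.6233… = $664,691.62

$664,691.62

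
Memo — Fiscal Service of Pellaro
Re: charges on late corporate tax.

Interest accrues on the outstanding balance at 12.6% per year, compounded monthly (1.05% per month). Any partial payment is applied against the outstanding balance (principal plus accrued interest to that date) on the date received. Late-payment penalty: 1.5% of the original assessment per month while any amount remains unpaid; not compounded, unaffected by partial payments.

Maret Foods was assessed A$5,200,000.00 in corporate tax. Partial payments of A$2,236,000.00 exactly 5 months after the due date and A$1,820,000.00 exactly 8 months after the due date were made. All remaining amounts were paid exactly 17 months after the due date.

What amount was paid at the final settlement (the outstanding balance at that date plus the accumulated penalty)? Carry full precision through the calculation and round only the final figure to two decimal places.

A$3,002,434.02

Balance at month 5: A$5,200,000.0000 × (1 + 0.0105)^5 = A$5,478,793.5132…
After A$2,236,000.00 payment: A$5,478,793.5132… − A$2,236,000.00 = A$3,242,793.5132…
Balance at month 8: A$3,242,793.5132… × (1 + 0.0105)^3 = A$3,346,017.8168…
After A$1,820,000.00 payment: A$3,346,017.8168… − A$1,820,000.00 = A$1,526,017.8168…
Balance at month 17: A$1,526,017.8168… × (1 + 0.0105)^9 = A$1,676,434.0178…
Penalty: 17 × 1.5% × A$5,200,000.00 = A$1,326,000.00
Final settlement = outstanding balance + penalty = A$1,676,434.0178… + A$1,326,000.00 = A$3,002,434.02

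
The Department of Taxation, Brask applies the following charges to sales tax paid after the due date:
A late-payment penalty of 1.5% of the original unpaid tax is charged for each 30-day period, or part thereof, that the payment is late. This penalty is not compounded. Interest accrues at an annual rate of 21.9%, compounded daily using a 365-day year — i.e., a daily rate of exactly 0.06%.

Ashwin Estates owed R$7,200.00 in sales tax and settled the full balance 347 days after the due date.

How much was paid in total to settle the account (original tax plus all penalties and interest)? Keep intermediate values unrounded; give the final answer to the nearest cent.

Penalty periods: ⌈347/30⌉ = 12; penalty = 12 × 1.5% × R$7,200.00 = R$1,296.00
Interest: R$7,200.00 × ((1 + 0.0006)^347 − 1) = R$7,200.00 × 0.23138255… = R$1,665.9544…
Total = R$7,200.00 + R$1,296.0000 + R$1,665.9544… = R$10,161.95

R$10,161.95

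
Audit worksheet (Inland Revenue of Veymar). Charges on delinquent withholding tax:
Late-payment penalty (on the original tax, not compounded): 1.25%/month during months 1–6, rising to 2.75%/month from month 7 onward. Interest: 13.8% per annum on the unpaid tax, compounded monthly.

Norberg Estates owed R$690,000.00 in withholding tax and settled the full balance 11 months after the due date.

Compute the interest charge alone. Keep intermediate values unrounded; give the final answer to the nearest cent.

R$92,481.09

Interest (13.8%/yr ÷ 12 = 1.15%/month): R$690,000.00 × ((1 + 0.0115)^11 − 1) = R$92,481.0865…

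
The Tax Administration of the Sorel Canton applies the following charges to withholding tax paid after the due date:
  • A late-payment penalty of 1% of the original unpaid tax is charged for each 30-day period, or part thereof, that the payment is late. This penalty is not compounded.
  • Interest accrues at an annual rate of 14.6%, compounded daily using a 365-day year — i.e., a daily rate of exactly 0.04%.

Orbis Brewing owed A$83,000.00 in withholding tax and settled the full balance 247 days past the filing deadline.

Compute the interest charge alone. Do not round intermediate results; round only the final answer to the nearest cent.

A$8,617.37

Interest: A$83,000.00 × ((1 + 0.0004)^247 − 1) = A$83,000.00 × 0.10382370… = A$8,617.3673…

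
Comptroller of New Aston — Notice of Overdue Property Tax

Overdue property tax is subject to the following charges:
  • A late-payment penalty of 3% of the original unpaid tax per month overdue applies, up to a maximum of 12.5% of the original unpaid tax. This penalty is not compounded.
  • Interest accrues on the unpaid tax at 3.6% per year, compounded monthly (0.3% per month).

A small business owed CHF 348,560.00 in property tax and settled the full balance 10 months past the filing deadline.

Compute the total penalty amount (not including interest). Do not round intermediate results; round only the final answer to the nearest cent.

Penalty (uncapped): 10 × 3% × CHF 348,560.00 = CHF 104,568.00; cap = 12.5% × CHF 348,560.00 = CHF 43,570.00 → penalty = CHF 43,570.00

CHF 43,570.00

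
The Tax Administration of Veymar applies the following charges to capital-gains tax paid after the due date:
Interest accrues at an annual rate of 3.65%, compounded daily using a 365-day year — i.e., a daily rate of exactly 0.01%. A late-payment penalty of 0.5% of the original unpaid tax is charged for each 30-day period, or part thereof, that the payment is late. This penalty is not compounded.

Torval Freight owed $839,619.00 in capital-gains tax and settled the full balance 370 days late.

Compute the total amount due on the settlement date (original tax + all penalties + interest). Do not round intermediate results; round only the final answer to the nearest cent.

Penalty periods: ⌈370/30⌉ = 13; penalty = 13 × 0.5% × $839,619.00 = $54,575.24…
Interest: $839,619.00 × ((1 + 0.0001)^370 − 1) = $839,619.00 × 0.03769110… = $31,646.1647…
Total = $839,619.00 + $54,575.2350 + $31,646.1647… = $925,840.40

$925,840.40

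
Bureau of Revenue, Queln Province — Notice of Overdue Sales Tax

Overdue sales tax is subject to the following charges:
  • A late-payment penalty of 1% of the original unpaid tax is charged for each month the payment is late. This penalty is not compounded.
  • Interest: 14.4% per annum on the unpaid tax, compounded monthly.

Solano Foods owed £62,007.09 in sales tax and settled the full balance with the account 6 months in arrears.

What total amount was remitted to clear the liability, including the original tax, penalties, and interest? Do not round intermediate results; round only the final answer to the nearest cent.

Late-payment penalty: 6 × 1% × £62,007.09 = £3,720.43…
Interest (14.4%/yr ÷ 12 = 1.2%/month): £62,007.09 × ((1 + 0.012)^6 − 1) = £4,600.6081…
Total = £62,007.09 + £3,720.4254 + £4,600.6081… = £70,328.12

£70,328.12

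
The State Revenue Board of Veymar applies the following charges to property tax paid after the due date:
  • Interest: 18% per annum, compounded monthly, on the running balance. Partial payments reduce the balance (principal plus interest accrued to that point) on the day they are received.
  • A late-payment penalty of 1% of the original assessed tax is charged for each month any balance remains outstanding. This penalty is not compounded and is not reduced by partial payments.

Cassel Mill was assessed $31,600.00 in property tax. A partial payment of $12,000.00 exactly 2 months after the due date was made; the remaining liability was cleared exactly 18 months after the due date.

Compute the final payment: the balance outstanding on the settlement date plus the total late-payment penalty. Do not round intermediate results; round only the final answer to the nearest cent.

$31,772.14

Monthly rate = 18% ÷ 12 = 1.5%
Balance at month 2: $31,600.0000 × (1 + 0.015)^2 = $32,555.1100
After $12,000.00 payment: $32,555.1100 − $12,000.00 = $20,555.1100
Balance at month 18: $20,555.1100 × (1 + 0.015)^16 = $26,084.1375…
Penalty: 18 × 1% × $31,600.00 = $5,688.00
Final settlement = outstanding balance + penalty = $26,084.1375… + $5,688.00 = $31,772.14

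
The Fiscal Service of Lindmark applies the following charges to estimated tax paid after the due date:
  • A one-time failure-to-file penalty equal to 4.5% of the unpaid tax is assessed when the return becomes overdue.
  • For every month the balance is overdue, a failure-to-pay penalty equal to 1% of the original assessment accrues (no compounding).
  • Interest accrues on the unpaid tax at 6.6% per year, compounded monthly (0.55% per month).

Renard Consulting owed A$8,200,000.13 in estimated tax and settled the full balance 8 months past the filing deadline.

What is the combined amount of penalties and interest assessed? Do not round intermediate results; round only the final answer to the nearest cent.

A$1,392,822.35

Failure-to-file penalty: 4.5% × A$8,200,000.13 = A$369,000.01…
Failure-to-pay penalty: 8 × 1% × A$8,200,000.13 = A$656,000.01…
Interest: A$8,200,000.13 × ((1 + 0.0055)^8 − 1) = A$8,200,000.13 × 0.0448564… = A$367,822.3328…
Penalties + interest = A$1,025,000.0163… + A$367,822.3328… = A$1,392,822.35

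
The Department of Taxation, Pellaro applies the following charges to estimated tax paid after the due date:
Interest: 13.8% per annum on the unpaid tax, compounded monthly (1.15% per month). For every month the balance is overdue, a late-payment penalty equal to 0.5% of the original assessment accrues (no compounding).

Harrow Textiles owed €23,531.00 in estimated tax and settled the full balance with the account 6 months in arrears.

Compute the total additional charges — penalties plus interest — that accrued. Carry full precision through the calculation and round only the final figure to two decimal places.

€2,376.97

Late-payment penalty: 6 × 0.5% × €23,531.00 = €705.93
Interest: €23,531.00 × ((1 + 0.0115)^6 − 1) = €23,531.00 × 0.0710144… = €1,671.0406…
Penalties + interest = €705.9300 + €1,671.0406… = €2,376.97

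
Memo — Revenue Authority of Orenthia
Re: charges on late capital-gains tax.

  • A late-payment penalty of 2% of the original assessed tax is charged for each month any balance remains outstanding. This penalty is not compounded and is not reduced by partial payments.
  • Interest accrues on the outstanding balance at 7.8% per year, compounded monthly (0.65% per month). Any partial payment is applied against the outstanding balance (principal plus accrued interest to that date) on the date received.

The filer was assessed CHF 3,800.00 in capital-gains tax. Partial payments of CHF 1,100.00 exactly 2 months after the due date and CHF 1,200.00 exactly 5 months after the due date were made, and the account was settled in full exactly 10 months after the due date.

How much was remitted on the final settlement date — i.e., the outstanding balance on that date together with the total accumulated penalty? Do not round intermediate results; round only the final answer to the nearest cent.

Balance at month 2: CHF 3,800.0000 × (1 + 0.0065)^2 = CHF 3,849.5606…
After CHF 1,100.00 payment: CHF 3,849.5606… − CHF 1,100.00 = CHF 2,749.5606…
Balance at month 5: CHF 2,749.5606… × (1 + 0.0065)^3 = CHF 2,803.5262…
After CHF 1,200.00 payment: CHF 2,803.5262… − CHF 1,200.00 = CHF 1,603.5262…
Balance at month 10: CHF 1,603.5262… × (1 + 0.0065)^5 = CHF 1,656.3228…
Penalty: 10 × 2% × CHF 3,800.00 = CHF 760.00
Final settlement = outstanding balance + penalty = CHF 1,656.3228… + CHF 760.00 = CHF 2,416.32

CHF 2,416.32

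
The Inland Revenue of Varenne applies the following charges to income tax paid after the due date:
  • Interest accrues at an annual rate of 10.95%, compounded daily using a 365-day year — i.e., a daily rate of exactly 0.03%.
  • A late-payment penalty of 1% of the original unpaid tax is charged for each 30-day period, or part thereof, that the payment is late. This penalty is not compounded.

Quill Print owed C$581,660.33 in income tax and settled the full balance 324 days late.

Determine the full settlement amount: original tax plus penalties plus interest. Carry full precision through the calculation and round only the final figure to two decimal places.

Penalty periods: ⌈324/30⌉ = 11; penalty = 11 × 1% × C$581,660.33 = C$63,982.64…
Interest: C$581,660.33 × ((1 + 0.0003)^324 − 1) = C$581,660.33 × 0.10206470… = C$59,366.9887…
Total = C$581,660.33 + C$63,982.6363 + C$59,366.9887… = C$705,009.95

C$705,009.95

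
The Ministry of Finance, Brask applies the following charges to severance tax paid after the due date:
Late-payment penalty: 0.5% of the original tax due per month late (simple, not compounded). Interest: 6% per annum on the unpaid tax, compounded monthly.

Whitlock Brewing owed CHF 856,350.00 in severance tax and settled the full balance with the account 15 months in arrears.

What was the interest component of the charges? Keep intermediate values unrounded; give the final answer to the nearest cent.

Interest (6%/yr ÷ 12 = 0.5%/month): CHF 856,350.00 × ((1 + 0.005)^15 − 1) = CHF 66,523.6123…

CHF 66,523.61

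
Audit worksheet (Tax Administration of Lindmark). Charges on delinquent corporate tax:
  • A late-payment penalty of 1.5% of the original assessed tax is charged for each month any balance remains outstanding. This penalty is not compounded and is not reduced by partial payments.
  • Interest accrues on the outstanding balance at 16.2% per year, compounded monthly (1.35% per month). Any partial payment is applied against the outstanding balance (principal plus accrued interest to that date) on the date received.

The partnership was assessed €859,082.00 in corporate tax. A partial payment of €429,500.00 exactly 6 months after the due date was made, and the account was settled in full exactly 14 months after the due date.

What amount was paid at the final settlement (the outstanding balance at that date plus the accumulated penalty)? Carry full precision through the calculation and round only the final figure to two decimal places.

€738,764.18

Balance at month 6: €859,082.0000 × (1 + 0.0135)^6 = €931,058.8610…
After €429,500.00 payment: €931,058.8610… − €429,500.00 = €501,558.8610…
Balance at month 14: €501,558.8610… × (1 + 0.0135)^8 = €558,356.9570…
Penalty: 14 × 1.5% × €859,082.00 = €180,407.22
Final settlement = outstanding balance + penalty = €558,356.9570… + €180,407.22 = €738,764.18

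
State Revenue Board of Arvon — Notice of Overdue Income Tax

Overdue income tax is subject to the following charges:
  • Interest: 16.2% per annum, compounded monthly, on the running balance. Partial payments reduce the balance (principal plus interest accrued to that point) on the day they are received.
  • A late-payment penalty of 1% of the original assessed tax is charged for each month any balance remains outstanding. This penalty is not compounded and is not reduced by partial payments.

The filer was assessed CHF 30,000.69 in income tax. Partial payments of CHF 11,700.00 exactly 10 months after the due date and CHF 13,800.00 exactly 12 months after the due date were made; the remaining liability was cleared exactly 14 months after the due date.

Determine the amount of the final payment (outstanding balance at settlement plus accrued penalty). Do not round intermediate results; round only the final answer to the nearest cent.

CHF 13,876.54

Monthly rate = 16.2% ÷ 12 = 1.35%
Balance at month 10: CHF 30,000.6900 × (1 + 0.0135)^10 = CHF 34,305.8966…
After CHF 11,700.00 payment: CHF 34,305.8966… − CHF 11,700.00 = CHF 22,605.8966…
Balance at month 12: CHF 22,605.8966… × (1 + 0.0135)^2 = CHF 23,220.3757…
After CHF 13,800.00 payment: CHF 23,220.3757… − CHF 13,800.00 = CHF 9,420.3757…
Balance at month 14: CHF 9,420.3757… × (1 + 0.0135)^2 = CHF 9,676.4427…
Penalty: 14 × 1% × CHF 30,000.69 = CHF 4,200.10…
Final settlement = outstanding balance + penalty = CHF 9,676.4427… + CHF 4,200.10… = CHF 13,876.54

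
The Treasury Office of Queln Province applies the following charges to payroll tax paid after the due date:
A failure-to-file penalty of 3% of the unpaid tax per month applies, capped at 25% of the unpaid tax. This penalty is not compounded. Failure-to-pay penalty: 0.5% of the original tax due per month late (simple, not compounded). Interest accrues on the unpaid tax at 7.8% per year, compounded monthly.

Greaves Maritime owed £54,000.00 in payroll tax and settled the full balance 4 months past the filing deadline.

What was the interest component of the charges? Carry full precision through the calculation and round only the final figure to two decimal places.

£1,417.75

Interest (7.8%/yr ÷ 12 = 0.65%/month): £54,000.00 × ((1 + 0.0065)^4 − 1) = £1,417.7484…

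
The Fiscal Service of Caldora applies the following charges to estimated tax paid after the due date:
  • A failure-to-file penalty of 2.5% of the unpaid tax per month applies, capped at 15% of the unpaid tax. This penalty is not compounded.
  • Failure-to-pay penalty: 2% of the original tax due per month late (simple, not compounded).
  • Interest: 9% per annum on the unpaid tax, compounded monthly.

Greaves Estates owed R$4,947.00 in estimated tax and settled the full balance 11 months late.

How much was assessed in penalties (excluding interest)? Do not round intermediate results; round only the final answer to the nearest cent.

Failure-to-file: 11 × 2.5% × R$4,947.00 = R$1,360.43…, capped at 15% × R$4,947.00 = R$742.05
Failure-to-pay penalty: 11 × 2% × R$4,947.00 = R$1,088.34
Total penalty = R$742.05 + R$1,088.34 = R$1,830.39

R$1,830.39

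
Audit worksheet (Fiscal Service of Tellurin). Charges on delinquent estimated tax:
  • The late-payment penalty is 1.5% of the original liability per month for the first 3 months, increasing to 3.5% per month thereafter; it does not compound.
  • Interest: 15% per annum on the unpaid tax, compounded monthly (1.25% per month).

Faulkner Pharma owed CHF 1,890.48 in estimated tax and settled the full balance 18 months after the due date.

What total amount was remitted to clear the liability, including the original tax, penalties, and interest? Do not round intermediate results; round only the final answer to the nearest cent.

Penalty, months 1–3: 3 × 1.5% × CHF 1,890.48 = CHF 85.07…
Penalty, months 4–18: 15 × 3.5% × CHF 1,890.48 = CHF 992.50…
Interest: CHF 1,890.48 × ((1 + 0.0125)^18 − 1) = CHF 1,890.48 × 0.2505774… = CHF 473.7116…
Total = CHF 1,890.48 + CHF 1,077.5736 + CHF 473.7116… = CHF 3,441.77

CHF 3,441.77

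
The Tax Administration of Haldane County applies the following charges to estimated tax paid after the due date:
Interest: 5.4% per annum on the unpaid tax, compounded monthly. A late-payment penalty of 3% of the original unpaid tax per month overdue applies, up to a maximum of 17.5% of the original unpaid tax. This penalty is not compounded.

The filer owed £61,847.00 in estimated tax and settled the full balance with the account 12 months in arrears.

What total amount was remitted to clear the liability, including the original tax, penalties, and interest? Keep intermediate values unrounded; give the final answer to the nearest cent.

Penalty (uncapped): 12 × 3% × £61,847.00 = £22,264.92; cap = 17.5% × £61,847.00 = £10,823.23… → penalty = £10,823.23…
Interest (5.4%/yr ÷ 12 = 0.45%/month): £61,847.00 × ((1 + 0.0045)^12 − 1) = £3,423.6490…
Total = £61,847.00 + £10,823.2250 + £3,423.6490… = £76,093.87

£76,093.87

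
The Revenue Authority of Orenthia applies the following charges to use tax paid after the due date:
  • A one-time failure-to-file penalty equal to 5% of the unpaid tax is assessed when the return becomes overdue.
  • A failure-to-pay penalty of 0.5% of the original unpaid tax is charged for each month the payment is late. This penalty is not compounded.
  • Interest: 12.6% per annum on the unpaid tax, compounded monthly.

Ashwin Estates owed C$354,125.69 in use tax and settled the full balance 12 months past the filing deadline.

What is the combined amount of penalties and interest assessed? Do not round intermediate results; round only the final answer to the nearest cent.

Failure-to-file penalty: 5% × C$354,125.69 = C$17,706.28…
Failure-to-pay penalty = 0.5% × C$354,125.69 × 12 mo = C$21,247.54…
Interest (12.6%/yr ÷ 12 = 1.05%/month): C$354,125.69 × ((1 + 0.0105)^12 − 1) = C$47,288.9873…
Penalties + interest = C$38,953.8259 + C$47,288.9873… = C$86,242.81

C$86,242.81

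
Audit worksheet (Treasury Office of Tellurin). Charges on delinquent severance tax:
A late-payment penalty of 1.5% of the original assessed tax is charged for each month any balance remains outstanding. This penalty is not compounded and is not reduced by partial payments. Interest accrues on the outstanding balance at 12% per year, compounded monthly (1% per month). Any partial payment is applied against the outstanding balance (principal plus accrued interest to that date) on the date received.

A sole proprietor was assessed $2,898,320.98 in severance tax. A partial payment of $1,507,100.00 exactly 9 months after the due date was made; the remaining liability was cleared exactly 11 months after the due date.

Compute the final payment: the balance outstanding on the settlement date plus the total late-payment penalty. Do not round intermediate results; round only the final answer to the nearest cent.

$2,174,395.23

Balance at month 9: $2,898,320.9800 × (1 + 0.01)^9 = $3,169,850.9713…
After $1,507,100.00 payment: $3,169,850.9713… − $1,507,100.00 = $1,662,750.9713…
Balance at month 11: $1,662,750.9713… × (1 + 0.01)^2 = $1,696,172.2659…
Penalty: 11 × 1.5% × $2,898,320.98 = $478,222.96…
Final settlement = outstanding balance + penalty = $1,696,172.2659… + $478,222.96… = $2,174,395.23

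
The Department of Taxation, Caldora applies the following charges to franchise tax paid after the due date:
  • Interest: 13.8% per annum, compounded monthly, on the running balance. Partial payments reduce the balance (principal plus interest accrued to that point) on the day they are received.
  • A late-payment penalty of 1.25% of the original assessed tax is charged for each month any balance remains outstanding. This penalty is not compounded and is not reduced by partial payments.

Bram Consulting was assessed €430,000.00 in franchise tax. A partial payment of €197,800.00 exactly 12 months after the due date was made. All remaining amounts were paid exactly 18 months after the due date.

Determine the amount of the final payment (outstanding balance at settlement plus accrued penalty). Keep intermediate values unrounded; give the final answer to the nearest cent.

Monthly rate = 13.8% ÷ 12 = 1.15%
Balance at month 12: €430,000.0000 × (1 + 0.0115)^12 = €493,240.9220…
After €197,800.00 payment: €493,240.9220… − €197,800.00 = €295,440.9220…
Balance at month 18: €295,440.9220… × (1 + 0.0115)^6 = €316,421.4909…
Penalty: 18 × 1.25% × €430,000.00 = €96,750.00
Final settlement = outstanding balance + penalty = €316,421.4909… + €96,750.00 = €413,171.49

€413,171.49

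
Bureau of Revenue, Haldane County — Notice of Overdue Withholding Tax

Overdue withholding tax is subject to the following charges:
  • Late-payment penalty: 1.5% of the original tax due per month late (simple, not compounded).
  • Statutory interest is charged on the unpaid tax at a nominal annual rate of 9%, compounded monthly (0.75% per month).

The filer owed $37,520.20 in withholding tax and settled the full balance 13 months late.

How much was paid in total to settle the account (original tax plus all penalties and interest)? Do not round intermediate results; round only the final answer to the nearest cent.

$48,664.09

Late-payment penalty: 13 × 1.5% × $37,520.20 = $7,316.44…
Interest: $37,520.20 × ((1 + 0.0075)^13 − 1) = $37,520.20 × 0.1020104… = $3,827.4525…
Total = $37,520.20 + $7,316.4390 + $3,827.4525… = $48,664.09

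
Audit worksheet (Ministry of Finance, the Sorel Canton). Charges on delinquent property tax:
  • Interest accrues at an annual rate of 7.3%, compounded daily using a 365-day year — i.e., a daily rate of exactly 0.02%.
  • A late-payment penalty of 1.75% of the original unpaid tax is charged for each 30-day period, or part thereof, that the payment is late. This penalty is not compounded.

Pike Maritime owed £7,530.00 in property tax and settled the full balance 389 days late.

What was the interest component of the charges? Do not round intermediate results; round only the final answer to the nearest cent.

£609.16

Interest: £7,530.00 × ((1 + 0.0002)^389 − 1) = £7,530.00 × 0.08089805… = £609.1623…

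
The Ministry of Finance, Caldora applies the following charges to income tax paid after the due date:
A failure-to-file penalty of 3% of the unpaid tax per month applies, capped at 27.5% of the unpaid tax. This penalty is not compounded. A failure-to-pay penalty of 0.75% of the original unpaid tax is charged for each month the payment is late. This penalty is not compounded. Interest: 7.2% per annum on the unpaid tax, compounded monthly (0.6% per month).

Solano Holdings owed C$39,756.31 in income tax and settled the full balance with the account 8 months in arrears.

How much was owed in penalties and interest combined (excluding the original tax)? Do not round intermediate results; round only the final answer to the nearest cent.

Failure-to-file: 8 × 3% × C$39,756.31 = C$9,541.51… (under the 27.5% cap)
Failure-to-pay penalty: 8 × 0.75% × C$39,756.31 = C$2,385.38…
Interest: C$39,756.31 × ((1 + 0.006)^8 − 1) = C$39,756.31 × 0.0490202… = C$1,948.8618…
Penalties + interest = C$11,926.8930 + C$1,948.8618… = C$13,875.75

C$13,875.75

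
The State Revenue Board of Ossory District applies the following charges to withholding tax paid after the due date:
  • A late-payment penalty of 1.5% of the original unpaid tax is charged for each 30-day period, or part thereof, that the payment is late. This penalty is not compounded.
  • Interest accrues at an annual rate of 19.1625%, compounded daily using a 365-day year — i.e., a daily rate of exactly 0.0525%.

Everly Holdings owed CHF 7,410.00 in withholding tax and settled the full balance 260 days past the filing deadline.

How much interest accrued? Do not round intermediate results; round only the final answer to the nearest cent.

Interest: CHF 7,410.00 × ((1 + 0.000525)^260 − 1) = CHF 7,410.00 × 0.14621382… = CHF 1,083.4444…

CHF 1,083.44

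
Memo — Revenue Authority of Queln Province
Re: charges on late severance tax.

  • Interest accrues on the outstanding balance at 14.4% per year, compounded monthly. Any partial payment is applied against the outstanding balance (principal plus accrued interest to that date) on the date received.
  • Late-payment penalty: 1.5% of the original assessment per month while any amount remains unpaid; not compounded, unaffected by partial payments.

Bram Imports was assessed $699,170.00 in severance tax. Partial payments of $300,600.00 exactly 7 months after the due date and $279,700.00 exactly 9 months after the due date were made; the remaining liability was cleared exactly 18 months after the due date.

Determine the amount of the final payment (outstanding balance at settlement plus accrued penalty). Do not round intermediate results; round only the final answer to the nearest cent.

Monthly rate = 14.4% ÷ 12 = 1.2%
Balance at month 7: $699,170.0000 × (1 + 0.012)^7 = $760,057.3670…
After $300,600.00 payment: $760,057.3670… − $300,600.00 = $459,457.3670…
Balance at month 9: $459,457.3670… × (1 + 0.012)^2 = $470,550.5056…
After $279,700.00 payment: $470,550.5056… − $279,700.00 = $190,850.5056…
Balance at month 18: $190,850.5056… × (1 + 0.012)^9 = $212,479.9363…
Penalty: 18 × 1.5% × $699,170.00 = $188,775.90
Final settlement = outstanding balance + penalty = $212,479.9363… + $188,775.90 = $401,255.84

$401,255.84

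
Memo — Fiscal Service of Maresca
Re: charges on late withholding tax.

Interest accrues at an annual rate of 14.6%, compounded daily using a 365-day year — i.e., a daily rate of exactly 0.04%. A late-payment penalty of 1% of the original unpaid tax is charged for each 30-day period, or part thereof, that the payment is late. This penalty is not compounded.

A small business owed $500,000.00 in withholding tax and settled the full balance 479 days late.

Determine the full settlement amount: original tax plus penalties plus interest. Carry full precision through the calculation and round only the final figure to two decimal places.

$685,569.77

Penalty periods: ⌈479/30⌉ = 16; penalty = 16 × 1% × $500,000.00 = $80,000.00
Interest: $500,000.00 × ((1 + 0.0004)^479 − 1) = $500,000.00 × 0.21113955… = $105,569.7731…
Total = $500,000.00 + $80,000.0000 + $105,569.7731… = $685,569.77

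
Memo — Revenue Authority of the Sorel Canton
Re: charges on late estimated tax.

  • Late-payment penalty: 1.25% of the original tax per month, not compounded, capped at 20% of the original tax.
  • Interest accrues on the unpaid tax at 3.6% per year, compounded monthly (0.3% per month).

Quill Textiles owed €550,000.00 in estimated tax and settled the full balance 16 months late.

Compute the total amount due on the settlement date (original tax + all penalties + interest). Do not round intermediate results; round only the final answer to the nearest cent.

€687,002.40

Penalty (uncapped): 16 × 1.25% × €550,000.00 = €110,000.00; cap = 20% × €550,000.00 = €110,000.00 → penalty = €110,000.00
Interest: €550,000.00 × ((1 + 0.003)^16 − 1) = €550,000.00 × 0.0490953… = €27,002.3977…
Total = €550,000.00 + €110,000.0000 + €27,002.3977… = €687,002.40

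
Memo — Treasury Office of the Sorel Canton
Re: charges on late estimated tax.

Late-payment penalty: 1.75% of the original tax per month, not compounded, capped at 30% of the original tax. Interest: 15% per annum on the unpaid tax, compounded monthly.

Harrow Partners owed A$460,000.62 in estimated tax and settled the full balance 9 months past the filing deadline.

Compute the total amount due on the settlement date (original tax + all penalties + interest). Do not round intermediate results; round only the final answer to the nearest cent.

Penalty: 9 × 1.75% × A$460,000.62 = A$72,450.10… (below the 30% cap of A$138,000.19…)
Interest (15%/yr ÷ 12 = 1.25%/month): A$460,000.62 × ((1 + 0.0125)^9 − 1) = A$54,414.4750…
Total = A$460,000.62 + A$72,450.0977… + A$54,414.4750… = A$586,865.19

A$586,865.19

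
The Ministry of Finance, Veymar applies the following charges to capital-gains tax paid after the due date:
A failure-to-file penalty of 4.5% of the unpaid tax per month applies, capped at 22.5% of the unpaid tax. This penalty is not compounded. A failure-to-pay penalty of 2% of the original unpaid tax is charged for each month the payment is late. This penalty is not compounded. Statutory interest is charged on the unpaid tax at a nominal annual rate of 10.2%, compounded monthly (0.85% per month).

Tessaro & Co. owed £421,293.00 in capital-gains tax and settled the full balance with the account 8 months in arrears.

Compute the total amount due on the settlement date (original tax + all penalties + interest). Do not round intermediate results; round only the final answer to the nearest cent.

£613,005.65

Failure-to-file: 8 × 4.5% × £421,293.00 = £151,665.48, capped at 22.5% × £421,293.00 = £94,790.93…
Failure-to-pay penalty: 8 × 2% × £421,293.00 = £67,406.88
Interest: £421,293.00 × ((1 + 0.0085)^8 − 1) = £421,293.00 × 0.0700578… = £29,514.8434…
Total = £421,293.00 + £162,197.8050 + £29,514.8434… = £613,005.65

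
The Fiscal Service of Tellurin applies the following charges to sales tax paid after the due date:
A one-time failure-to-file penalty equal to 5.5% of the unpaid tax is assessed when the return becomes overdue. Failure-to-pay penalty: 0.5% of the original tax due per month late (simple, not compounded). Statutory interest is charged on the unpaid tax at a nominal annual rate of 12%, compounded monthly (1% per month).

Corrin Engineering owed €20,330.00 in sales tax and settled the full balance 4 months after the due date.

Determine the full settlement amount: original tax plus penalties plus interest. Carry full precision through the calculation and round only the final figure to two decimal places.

€22,680.23

Failure-to-file penalty: 5.5% × €20,330.00 = €1,118.15
Failure-to-pay penalty: 4 × 0.5% × €20,330.00 = €406.60
Interest: €20,330.00 × ((1 + 0.01)^4 − 1) = €20,330.00 × 0.0406040… = €825.4795…
Total = €20,330.00 + €1,524.7500 + €825.4795… = €22,680.23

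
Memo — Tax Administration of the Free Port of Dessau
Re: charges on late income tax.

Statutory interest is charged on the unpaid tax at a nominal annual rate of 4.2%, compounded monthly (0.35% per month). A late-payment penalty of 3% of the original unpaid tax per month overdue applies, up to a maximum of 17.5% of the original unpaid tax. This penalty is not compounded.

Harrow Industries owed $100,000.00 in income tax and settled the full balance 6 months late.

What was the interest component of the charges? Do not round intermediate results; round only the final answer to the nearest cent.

Interest: $100,000.00 × ((1 + 0.0035)^6 − 1) = $100,000.00 × 0.0211846… = $2,118.4610…

$2,118.46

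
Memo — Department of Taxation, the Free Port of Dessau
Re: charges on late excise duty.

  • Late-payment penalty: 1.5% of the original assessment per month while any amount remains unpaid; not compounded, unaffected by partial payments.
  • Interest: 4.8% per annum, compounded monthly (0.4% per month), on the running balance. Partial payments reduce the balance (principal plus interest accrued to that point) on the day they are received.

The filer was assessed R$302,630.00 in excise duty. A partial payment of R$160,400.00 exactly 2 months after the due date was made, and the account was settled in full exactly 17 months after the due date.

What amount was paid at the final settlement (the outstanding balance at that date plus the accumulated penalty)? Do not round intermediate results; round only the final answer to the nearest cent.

R$230,753.17

Balance at month 2: R$302,630.0000 × (1 + 0.004)^2 = R$305,055.8821…
After R$160,400.00 payment: R$305,055.8821… − R$160,400.00 = R$144,655.8821…
Balance at month 17: R$144,655.8821… × (1 + 0.004)^15 = R$153,582.5203…
Penalty: 17 × 1.5% × R$302,630.00 = R$77,170.65
Final settlement = outstanding balance + penalty = R$153,582.5203… + R$77,170.65 = R$230,753.17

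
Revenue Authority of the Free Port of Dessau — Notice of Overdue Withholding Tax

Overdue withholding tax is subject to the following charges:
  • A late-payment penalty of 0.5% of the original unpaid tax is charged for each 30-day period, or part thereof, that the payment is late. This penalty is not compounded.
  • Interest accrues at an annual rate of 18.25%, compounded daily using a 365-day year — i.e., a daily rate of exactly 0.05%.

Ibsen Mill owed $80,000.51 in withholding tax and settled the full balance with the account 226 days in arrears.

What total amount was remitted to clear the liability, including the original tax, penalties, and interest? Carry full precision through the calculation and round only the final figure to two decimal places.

$92,768.62

Penalty periods: ⌈226/30⌉ = 8; penalty = 8 × 0.5% × $80,000.51 = $3,200.02…
Interest: $80,000.51 × ((1 + 0.0005)^226 − 1) = $80,000.51 × 0.11960031… = $9,568.0861…
Total = $80,000.51 + $3,200.0204 + $9,568.0861… = $92,768.62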